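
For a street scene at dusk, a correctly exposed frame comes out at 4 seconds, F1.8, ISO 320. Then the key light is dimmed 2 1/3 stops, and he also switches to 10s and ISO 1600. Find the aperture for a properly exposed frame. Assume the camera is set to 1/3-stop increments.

f/2.8

Scene light: 2 1/3 stops darker.
Shutter speed: 4 → 5 → 6 → 8 → 10 — 1 1/3 stops slower (brighter).
ISO: 320 → 400 → 500 → 640 → 800 → 1000 → 1250 → 1600 — 2 1/3 stops raised (brighter).
Net so far: 1 1/3 stops brighter. Aperture: f/1.8 → f/2 → f/2.2 → f/2.5 → f/2.8.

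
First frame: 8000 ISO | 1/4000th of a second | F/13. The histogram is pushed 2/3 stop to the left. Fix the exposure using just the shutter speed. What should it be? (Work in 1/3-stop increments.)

1/2500s

Underexposed by 2/3 stop → need 2/3 stop brighter.
Shutter speed: 1/4000 → 1/3200 → 1/2500.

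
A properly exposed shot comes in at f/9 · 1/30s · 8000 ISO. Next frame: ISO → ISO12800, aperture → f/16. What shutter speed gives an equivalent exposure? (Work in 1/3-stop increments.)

ISO: 8000 → 10000 → 12800 — 2/3 stop higher (brighter).
Aperture: f/9 → f/10 → f/11 → f/13 → f/14 → f/16 — 1 2/3 stops narrower (darker).
Net change so far: 1 stop darker. Offset with the shutter speed: 1/30 → 1/25 → 1/20 → 1/15.

1/15s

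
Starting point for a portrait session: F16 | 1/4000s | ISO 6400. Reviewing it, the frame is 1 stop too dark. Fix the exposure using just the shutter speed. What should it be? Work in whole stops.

Underexposed by 1 stop → need 1 stop brighter.
Shutter speed: 1/4000 → 1/2000.

1/2000s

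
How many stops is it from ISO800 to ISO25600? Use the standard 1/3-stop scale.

800 → 1000 → 1250 → 1600 → 2000 → 2500 → 3200 → 4000 → 5000 → 6400 → 8000 → 10000 → 12800 → 16000 → 20000 → 25600 — count the steps: 15 third-stops = 5 stops.

5 stops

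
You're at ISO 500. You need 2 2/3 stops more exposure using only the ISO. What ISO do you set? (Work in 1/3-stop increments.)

ISO: 500 → 640 → 800 → 1000 → 1250 → 1600 → 2000 → 2500 → 3200 — 2 2/3 stops higher (brighter).

ISO 3200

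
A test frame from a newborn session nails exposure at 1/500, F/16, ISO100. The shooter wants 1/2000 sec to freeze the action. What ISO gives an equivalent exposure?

ISO 400

Shutter speed: 1/500 → 1/1000 → 1/2000 — 2 stops faster (darker).
Need 2 stops brighter from the ISO: 100 → 200 → 400.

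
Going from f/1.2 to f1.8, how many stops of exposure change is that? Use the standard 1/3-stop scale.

1 stop

f/1.2 → f/1.4 → f/1.6 → f/1.8 — count the steps: 3 third-stops = 1 stop.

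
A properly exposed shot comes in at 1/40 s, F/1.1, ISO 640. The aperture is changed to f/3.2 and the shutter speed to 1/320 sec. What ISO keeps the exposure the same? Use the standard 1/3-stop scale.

Aperture: f/1.1 → f/1.2 → f/1.4 → f/1.6 → f/1.8 → f/2 → f/2.2 → f/2.5 → f/2.8 → f/3.2 — 3 stops stopped down (darker).
Shutter speed: 1/40 → 1/50 → 1/60 → 1/80 → 1/100 → 1/125 → 1/160 → 1/200 → 1/250 → 1/320 — 3 stops shorter (darker).
Net change so far: 6 stops darker. Offset with the ISO: 640 → 800 → 1000 → 1250 → 1600 → 2000 → 2500 → 3200 → 4000 → 5000 → 6400 → 8000 → 10000 → 12800 → 16000 → 20000 → 25600 → 32000 → 40000.

ISO 40000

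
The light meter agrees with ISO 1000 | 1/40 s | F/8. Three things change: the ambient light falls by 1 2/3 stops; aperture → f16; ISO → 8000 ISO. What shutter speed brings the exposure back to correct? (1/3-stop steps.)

1/25s

Scene light: 1 2/3 stops darker.
Aperture: f/8 → f/9 → f/10 → f/11 → f/13 → f/14 → f/16 — 2 stops stopped down (darker).
ISO: 1000 → 1250 → 1600 → 2000 → 2500 → 3200 → 4000 → 5000 → 6400 → 8000 — 3 stops raised (brighter).
Net so far: 2/3 stop darker. Shutter speed: 1/40 → 1/30 → 1/25.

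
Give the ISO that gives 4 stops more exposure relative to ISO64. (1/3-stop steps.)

ISO 1000

ISO: 64 → 80 → 100 → 125 → 160 → 200 → 250 → 320 → 400 → 500 → 640 → 800 → 1000 — 4 stops raised (brighter).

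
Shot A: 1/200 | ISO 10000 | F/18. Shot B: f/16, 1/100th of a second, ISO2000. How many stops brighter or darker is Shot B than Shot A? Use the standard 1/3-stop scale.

Aperture: f/18 → f/16 — 1/3 stop opened up (brighter).
Shutter speed: 1/200 → 1/160 → 1/125 → 1/100 — 1 stop longer (brighter).
ISO: 10000 → 8000 → 6400 → 5000 → 4000 → 3200 → 2500 → 2000 — 2 1/3 stops lower (darker).
Net: +1/3 +1 −2 1/3 = −1 stop.

1 stop darker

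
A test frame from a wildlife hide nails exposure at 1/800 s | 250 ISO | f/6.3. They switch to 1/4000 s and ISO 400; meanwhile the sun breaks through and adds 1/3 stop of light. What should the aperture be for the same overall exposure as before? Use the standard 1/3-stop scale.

f/4

Scene light: 1/3 stop brighter.
Shutter speed: 1/800 → 1/1000 → 1/1250 → 1/1600 → 1/2000 → 1/2500 → 1/3200 → 1/4000 — 2 1/3 stops faster (darker).
ISO: 250 → 320 → 400 — 2/3 stop higher (brighter).
Net so far: 1 1/3 stops darker. Aperture: f/6.3 → f/5.6 → f/5 → f/4.5 → f/4.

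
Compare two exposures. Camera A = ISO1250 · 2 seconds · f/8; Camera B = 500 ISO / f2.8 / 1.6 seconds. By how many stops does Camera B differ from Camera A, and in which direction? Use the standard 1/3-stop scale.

Aperture: f/8 → f/7.1 → f/6.3 → f/5.6 → f/5 → f/4.5 → f/4 → f/3.5 → f/3.2 → f/2.8 — 3 stops opened up (brighter).
Shutter speed: 2 → 1.6 — 1/3 stop faster (darker).
ISO: 1250 → 1000 → 800 → 640 → 500 — 1 1/3 stops lower (darker).
Net: +3 −1/3 −1 1/3 = +1 1/3 stops.

1 1/3 stops brighter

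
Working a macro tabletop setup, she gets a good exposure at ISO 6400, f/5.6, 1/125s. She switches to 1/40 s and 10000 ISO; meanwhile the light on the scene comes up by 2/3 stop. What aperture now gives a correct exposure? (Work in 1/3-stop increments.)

Scene light: 2/3 stop brighter.
Shutter speed: 1/125 → 1/100 → 1/80 → 1/60 → 1/50 → 1/40 — 1 2/3 stops slower (brighter).
ISO: 6400 → 8000 → 10000 — 2/3 stop higher (brighter).
Net so far: 3 stops brighter. Aperture: f/5.6 → f/6.3 → f/7.1 → f/8 → f/9 → f/10 → f/11 → f/13 → f/14 → f/16.

f/16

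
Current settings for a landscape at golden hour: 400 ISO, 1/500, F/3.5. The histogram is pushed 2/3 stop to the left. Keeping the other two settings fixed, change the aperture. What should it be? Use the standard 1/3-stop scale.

f/2.8

Underexposed by 2/3 stop → need 2/3 stop brighter.
Aperture: f/3.5 → f/3.2 → f/2.8.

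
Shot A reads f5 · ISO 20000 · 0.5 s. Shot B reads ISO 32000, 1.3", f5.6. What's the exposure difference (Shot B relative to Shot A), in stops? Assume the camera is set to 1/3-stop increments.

Aperture: f/5 → f/5.6 — 1/3 stop narrower (darker).
Shutter speed: 0.5 → 0.6 → 0.8 → 1 → 1.3 — 1 1/3 stops slower (brighter).
ISO: 20000 → 25600 → 32000 — 2/3 stop raised (brighter).
Net: −1/3 +1 1/3 +2/3 = +1 2/3 stops.

1 2/3 stops brighter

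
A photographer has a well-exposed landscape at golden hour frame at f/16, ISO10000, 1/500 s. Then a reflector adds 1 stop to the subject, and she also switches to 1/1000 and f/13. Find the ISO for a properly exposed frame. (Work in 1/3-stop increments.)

ISO 6400

Scene light: 1 stop brighter.
Shutter speed: 1/500 → 1/640 → 1/800 → 1/1000 — 1 stop faster (darker).
Aperture: f/16 → f/14 → f/13 — 2/3 stop opened up (brighter).
Net so far: 2/3 stop brighter. ISO: 10000 → 8000 → 6400.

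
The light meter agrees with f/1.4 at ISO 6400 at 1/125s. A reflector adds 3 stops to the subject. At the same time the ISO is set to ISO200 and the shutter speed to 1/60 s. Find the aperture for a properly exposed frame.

f/1.0

Scene light: 3 stops brighter.
ISO: 6400 → 3200 → 1600 → 800 → 400 → 200 — 5 stops dropped (darker).
Shutter speed: 1/125 → 1/60 — 1 stop slower (brighter).
Net so far: 1 stop darker. Aperture: f/1.4 → f/1.0.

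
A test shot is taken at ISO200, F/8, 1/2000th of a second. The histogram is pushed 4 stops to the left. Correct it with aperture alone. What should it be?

f/2

Underexposed by 4 stops → need 4 stops brighter.
Aperture: f/8 → f/5.6 → f/4 → f/2.8 → f/2.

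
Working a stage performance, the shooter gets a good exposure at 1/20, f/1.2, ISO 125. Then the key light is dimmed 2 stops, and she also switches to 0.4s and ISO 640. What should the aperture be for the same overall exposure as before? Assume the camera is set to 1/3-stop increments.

f/4

Scene light: 2 stops darker.
Shutter speed: 1/20 → 1/15 → 1/13 → 1/10 → 1/8 → 1/6 → 1/5 → 1/4 → 0.3 → 0.4 — 3 stops longer (brighter).
ISO: 125 → 160 → 200 → 250 → 320 → 400 → 500 → 640 — 2 1/3 stops raised (brighter).
Net so far: 3 1/3 stops brighter. Aperture: f/1.2 → f/1.4 → f/1.6 → f/1.8 → f/2 → f/2.2 → f/2.5 → f/2.8 → f/3.2 → f/3.5 → f/4.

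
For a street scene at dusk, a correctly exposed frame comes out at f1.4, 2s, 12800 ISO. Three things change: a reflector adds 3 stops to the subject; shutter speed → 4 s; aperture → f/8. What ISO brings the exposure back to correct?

Scene light: 3 stops brighter.
Shutter speed: 2 → 4 — 1 stop slower (brighter).
Aperture: f/1.4 → f/2 → f/2.8 → f/4 → f/5.6 → f/8 — 5 stops narrower (darker).
Net so far: 1 stop darker. ISO: 12800 → 25600.

ISO 25600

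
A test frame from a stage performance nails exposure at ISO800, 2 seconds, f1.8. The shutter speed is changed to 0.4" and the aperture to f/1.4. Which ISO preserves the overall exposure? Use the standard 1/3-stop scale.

ISO 2500

Shutter speed: 2 → 1.6 → 1.3 → 1 → 0.8 → 0.6 → 0.5 → 0.4 — 2 1/3 stops shorter (darker).
Aperture: f/1.8 → f/1.6 → f/1.4 — 2/3 stop opened up (brighter).
Net change so far: 1 2/3 stops darker. Offset with the ISO: 800 → 1000 → 1250 → 1600 → 2000 → 2500.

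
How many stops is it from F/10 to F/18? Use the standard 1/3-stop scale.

f/10 → f/11 → f/13 → f/14 → f/16 → f/18 — count the steps: 5 third-stops = 1 2/3 stops.

1 2/3 stops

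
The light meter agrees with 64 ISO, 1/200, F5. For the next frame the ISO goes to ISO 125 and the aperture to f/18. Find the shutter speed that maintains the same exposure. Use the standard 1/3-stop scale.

ISO: 64 → 80 → 100 → 125 — 1 stop raised (brighter).
Aperture: f/5 → f/5.6 → f/6.3 → f/7.1 → f/8 → f/9 → f/10 → f/11 → f/13 → f/14 → f/16 → f/18 — 3 2/3 stops narrower (darker).
Net change so far: 2 2/3 stops darker. Offset with the shutter speed: 1/200 → 1/160 → 1/125 → 1/100 → 1/80 → 1/60 → 1/50 → 1/40 → 1/30.

1/30s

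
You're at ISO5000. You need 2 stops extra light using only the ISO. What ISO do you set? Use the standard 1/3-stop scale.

ISO: 5000 → 6400 → 8000 → 10000 → 12800 → 16000 → 20000 — 2 stops raised (brighter).

ISO 20000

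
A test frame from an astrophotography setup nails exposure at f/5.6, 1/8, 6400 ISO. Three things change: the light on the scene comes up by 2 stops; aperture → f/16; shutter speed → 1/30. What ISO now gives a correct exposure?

ISO 51200

Scene light: 2 stops brighter.
Aperture: f/5.6 → f/8 → f/11 → f/16 — 3 stops smaller aperture (darker).
Shutter speed: 1/8 → 1/15 → 1/30 — 2 stops shorter (darker).
Net so far: 3 stops darker. ISO: 6400 → 12800 → 25600 → 51200.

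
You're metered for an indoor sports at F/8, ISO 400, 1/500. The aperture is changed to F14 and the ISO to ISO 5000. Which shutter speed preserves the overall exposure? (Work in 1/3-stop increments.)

Aperture: f/8 → f/9 → f/10 → f/11 → f/13 → f/14 — 1 2/3 stops stopped down (darker).
ISO: 400 → 500 → 640 → 800 → 1000 → 1250 → 1600 → 2000 → 2500 → 3200 → 4000 → 5000 — 3 2/3 stops raised (brighter).
Net change so far: 2 stops brighter. Offset with the shutter speed: 1/500 → 1/640 → 1/800 → 1/1000 → 1/1250 → 1/1600 → 1/2000.

1/2000s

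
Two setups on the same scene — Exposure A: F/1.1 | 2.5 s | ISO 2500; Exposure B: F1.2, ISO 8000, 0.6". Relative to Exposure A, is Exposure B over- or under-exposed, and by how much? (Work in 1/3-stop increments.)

Aperture: f/1.1 → f/1.2 — 1/3 stop stopped down (darker).
Shutter speed: 2.5 → 2 → 1.6 → 1.3 → 1 → 0.8 → 0.6 — 2 stops shorter (darker).
ISO: 2500 → 3200 → 4000 → 5000 → 6400 → 8000 — 1 2/3 stops raised (brighter).
Net: −1/3 −2 +1 2/3 = −2/3 stops.

2/3 stop darker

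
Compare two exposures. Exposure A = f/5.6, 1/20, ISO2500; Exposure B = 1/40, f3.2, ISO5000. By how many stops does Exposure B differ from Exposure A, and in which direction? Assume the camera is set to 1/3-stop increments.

1 2/3 stops brighter

Aperture: f/5.6 → f/5 → f/4.5 → f/4 → f/3.5 → f/3.2 — 1 2/3 stops wider (brighter).
Shutter speed: 1/20 → 1/25 → 1/30 → 1/40 — 1 stop shorter (darker).
ISO: 2500 → 3200 → 4000 → 5000 — 1 stop higher (brighter).
Net: +1 2/3 −1 +1 = +1 2/3 stops.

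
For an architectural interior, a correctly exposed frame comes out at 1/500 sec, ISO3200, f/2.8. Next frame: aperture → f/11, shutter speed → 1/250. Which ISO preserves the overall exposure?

ISO 25600

Aperture: f/2.8 → f/4 → f/5.6 → f/8 → f/11 — 4 stops narrower (darker).
Shutter speed: 1/500 → 1/250 — 1 stop slower (brighter).
Net change so far: 3 stops darker. Offset with the ISO: 3200 → 6400 → 12800 → 25600.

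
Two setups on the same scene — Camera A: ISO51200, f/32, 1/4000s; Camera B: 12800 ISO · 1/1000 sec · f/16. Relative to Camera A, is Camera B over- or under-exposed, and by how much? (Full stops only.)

2 stops brighter

Aperture: f/32 → f/22 → f/16 — 2 stops larger aperture (brighter).
Shutter speed: 1/4000 → 1/2000 → 1/1000 — 2 stops slower (brighter).
ISO: 51200 → 25600 → 12800 — 2 stops lower (darker).
Net: +2 +2 −2 = +2 stops.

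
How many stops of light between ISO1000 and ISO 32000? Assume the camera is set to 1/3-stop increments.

1000 → 1250 → 1600 → 2000 → 2500 → 3200 → 4000 → 5000 → 6400 → 8000 → 10000 → 12800 → 16000 → 20000 → 25600 → 32000 — count the steps: 15 third-stops = 5 stops.

5 stops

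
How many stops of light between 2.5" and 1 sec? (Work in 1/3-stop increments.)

1 1/3 stops

2.5 → 2 → 1.6 → 1.3 → 1 — count the steps: 4 third-stops = 1 1/3 stops.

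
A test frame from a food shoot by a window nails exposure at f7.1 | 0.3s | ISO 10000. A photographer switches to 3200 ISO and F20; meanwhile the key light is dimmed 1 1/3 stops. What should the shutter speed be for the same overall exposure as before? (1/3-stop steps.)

20 s

Scene light: 1 1/3 stops darker.
ISO: 10000 → 8000 → 6400 → 5000 → 4000 → 3200 — 1 2/3 stops dropped (darker).
Aperture: f/7.1 → f/8 → f/9 → f/10 → f/11 → f/13 → f/14 → f/16 → f/18 → f/20 — 3 stops stopped down (darker).
Net so far: 6 stops darker. Shutter speed: 0.3 → 0.4 → 0.5 → 0.6 → 0.8 → 1 → 1.3 → 1.6 → 2 → 2.5 → 3.2 → 4 → 5 → 6 → 8 → 10 → 13 → 15 → 20.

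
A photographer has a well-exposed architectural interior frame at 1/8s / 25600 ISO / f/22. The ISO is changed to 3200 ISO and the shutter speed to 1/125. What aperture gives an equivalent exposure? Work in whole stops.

f/2

ISO: 25600 → 12800 → 6400 → 3200 — 3 stops dropped (darker).
Shutter speed: 1/8 → 1/15 → 1/30 → 1/60 → 1/125 — 4 stops faster (darker).
Net change so far: 7 stops darker. Offset with the aperture: f/22 → f/16 → f/11 → f/8 → f/5.6 → f/4 → f/2.8 → f/2.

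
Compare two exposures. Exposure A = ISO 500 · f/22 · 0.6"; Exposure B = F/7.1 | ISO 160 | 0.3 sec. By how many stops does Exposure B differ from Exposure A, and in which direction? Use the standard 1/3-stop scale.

2/3 stop brighter

Aperture: f/22 → f/20 → f/18 → f/16 → f/14 → f/13 → f/11 → f/10 → f/9 → f/8 → f/7.1 — 3 1/3 stops larger aperture (brighter).
Shutter speed: 0.6 → 0.5 → 0.4 → 0.3 — 1 stop shorter (darker).
ISO: 500 → 400 → 320 → 250 → 200 → 160 — 1 2/3 stops dropped (darker).
Net: +3 1/3 −1 −1 2/3 = +2/3 stops.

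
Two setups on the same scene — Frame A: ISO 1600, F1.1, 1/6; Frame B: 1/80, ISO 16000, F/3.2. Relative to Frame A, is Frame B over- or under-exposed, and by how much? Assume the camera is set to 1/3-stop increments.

Aperture: f/1.1 → f/1.2 → f/1.4 → f/1.6 → f/1.8 → f/2 → f/2.2 → f/2.5 → f/2.8 → f/3.2 — 3 stops narrower (darker).
Shutter speed: 1/6 → 1/8 → 1/10 → 1/13 → 1/15 → 1/20 → 1/25 → 1/30 → 1/40 → 1/50 → 1/60 → 1/80 — 3 2/3 stops faster (darker).
ISO: 1600 → 2000 → 2500 → 3200 → 4000 → 5000 → 6400 → 8000 → 10000 → 12800 → 16000 — 3 1/3 stops raised (brighter).
Net: −3 −3 2/3 +3 1/3 = −3 1/3 stops.

3 1/3 stops darker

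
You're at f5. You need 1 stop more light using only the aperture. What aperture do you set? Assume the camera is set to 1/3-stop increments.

Aperture: f/5 → f/4.5 → f/4 → f/3.5 — 1 stop wider (brighter).

f/3.5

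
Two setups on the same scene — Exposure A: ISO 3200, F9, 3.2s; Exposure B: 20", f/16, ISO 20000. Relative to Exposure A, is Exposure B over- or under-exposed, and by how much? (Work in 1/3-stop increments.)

3 2/3 stops brighter

Aperture: f/9 → f/10 → f/11 → f/13 → f/14 → f/16 — 1 2/3 stops smaller aperture (darker).
Shutter speed: 3.2 → 4 → 5 → 6 → 8 → 10 → 13 → 15 → 20 — 2 2/3 stops slower (brighter).
ISO: 3200 → 4000 → 5000 → 6400 → 8000 → 10000 → 12800 → 16000 → 20000 — 2 2/3 stops raised (brighter).
Net: −1 2/3 +2 2/3 +2 2/3 = +3 2/3 stops.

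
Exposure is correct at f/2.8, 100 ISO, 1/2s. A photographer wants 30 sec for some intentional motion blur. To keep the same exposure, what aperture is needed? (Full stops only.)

f/22

Shutter speed: 1/2 → 1 → 2 → 4 → 8 → 15 → 30 — 6 stops slower (brighter).
Need 6 stops darker from the aperture: f/2.8 → f/4 → f/5.6 → f/8 → f/11 → f/16 → f/22.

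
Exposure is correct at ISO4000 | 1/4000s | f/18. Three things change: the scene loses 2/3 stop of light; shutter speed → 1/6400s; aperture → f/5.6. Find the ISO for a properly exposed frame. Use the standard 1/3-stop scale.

ISO 1000

Scene light: 2/3 stop darker.
Shutter speed: 1/4000 → 1/5000 → 1/6400 — 2/3 stop faster (darker).
Aperture: f/18 → f/16 → f/14 → f/13 → f/11 → f/10 → f/9 → f/8 → f/7.1 → f/6.3 → f/5.6 — 3 1/3 stops wider (brighter).
Net so far: 2 stops brighter. ISO: 4000 → 3200 → 2500 → 2000 → 1600 → 1250 → 1000.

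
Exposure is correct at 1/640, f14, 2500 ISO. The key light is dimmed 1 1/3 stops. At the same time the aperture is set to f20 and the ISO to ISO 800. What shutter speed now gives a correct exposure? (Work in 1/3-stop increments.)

1/40s

Scene light: 1 1/3 stops darker.
Aperture: f/14 → f/16 → f/18 → f/20 — 1 stop narrower (darker).
ISO: 2500 → 2000 → 1600 → 1250 → 1000 → 800 — 1 2/3 stops lower (darker).
Net so far: 4 stops darker. Shutter speed: 1/640 → 1/500 → 1/400 → 1/320 → 1/250 → 1/200 → 1/160 → 1/125 → 1/100 → 1/80 → 1/60 → 1/50 → 1/40.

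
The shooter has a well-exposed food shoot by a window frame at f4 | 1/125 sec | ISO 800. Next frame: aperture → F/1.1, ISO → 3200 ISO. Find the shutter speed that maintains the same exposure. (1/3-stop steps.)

1/6400s

Aperture: f/4 → f/3.5 → f/3.2 → f/2.8 → f/2.5 → f/2.2 → f/2 → f/1.8 → f/1.6 → f/1.4 → f/1.2 → f/1.1 — 3 2/3 stops opened up (brighter).
ISO: 800 → 1000 → 1250 → 1600 → 2000 → 2500 → 3200 — 2 stops raised (brighter).
Net change so far: 5 2/3 stops brighter. Offset with the shutter speed: 1/125 → 1/160 → 1/200 → 1/250 → 1/320 → 1/400 → 1/500 → 1/640 → 1/800 → 1/1000 → 1/1250 → 1/1600 → 1/2000 → 1/2500 → 1/3200 → 1/4000 → 1/5000 → 1/6400.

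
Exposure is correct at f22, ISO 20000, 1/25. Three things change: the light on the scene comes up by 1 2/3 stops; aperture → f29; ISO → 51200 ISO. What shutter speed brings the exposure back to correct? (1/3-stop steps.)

1/125s

Scene light: 1 2/3 stops brighter.
Aperture: f/22 → f/25 → f/29 — 2/3 stop stopped down (darker).
ISO: 20000 → 25600 → 32000 → 40000 → 51200 — 1 1/3 stops raised (brighter).
Net so far: 2 1/3 stops brighter. Shutter speed: 1/25 → 1/30 → 1/40 → 1/50 → 1/60 → 1/80 → 1/100 → 1/125.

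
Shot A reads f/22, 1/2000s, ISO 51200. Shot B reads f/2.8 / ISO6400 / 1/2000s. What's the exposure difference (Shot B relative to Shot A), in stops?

Aperture: f/22 → f/16 → f/11 → f/8 → f/5.6 → f/4 → f/2.8 — 6 stops wider (brighter).
Shutter speed: unchanged.
ISO: 51200 → 25600 → 12800 → 6400 — 3 stops lower (darker).
Net: +6 −3 = +3 stops.

3 stops brighter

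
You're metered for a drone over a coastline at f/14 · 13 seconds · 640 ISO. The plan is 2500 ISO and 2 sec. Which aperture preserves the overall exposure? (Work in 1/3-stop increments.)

f/11

ISO: 640 → 800 → 1000 → 1250 → 1600 → 2000 → 2500 — 2 stops raised (brighter).
Shutter speed: 13 → 10 → 8 → 6 → 5 → 4 → 3.2 → 2.5 → 2 — 2 2/3 stops shorter (darker).
Net change so far: 2/3 stop darker. Offset with the aperture: f/14 → f/13 → f/11.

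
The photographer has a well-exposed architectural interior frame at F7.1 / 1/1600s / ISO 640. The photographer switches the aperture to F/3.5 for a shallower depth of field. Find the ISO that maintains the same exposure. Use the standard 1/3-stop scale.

ISO 160

Aperture: f/7.1 → f/6.3 → f/5.6 → f/5 → f/4.5 → f/4 → f/3.5 — 2 stops wider (brighter).
Need 2 stops darker from the ISO: 640 → 500 → 400 → 320 → 250 → 200 → 160.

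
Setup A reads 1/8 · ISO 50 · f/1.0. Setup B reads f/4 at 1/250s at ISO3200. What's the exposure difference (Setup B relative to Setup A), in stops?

Aperture: f/1.0 → f/1.4 → f/2 → f/2.8 → f/4 — 4 stops stopped down (darker).
Shutter speed: 1/8 → 1/15 → 1/30 → 1/60 → 1/125 → 1/250 — 5 stops faster (darker).
ISO: 50 → 100 → 200 → 400 → 800 → 1600 → 3200 — 6 stops higher (brighter).
Net: −4 −5 +6 = −3 stops.

3 stops darker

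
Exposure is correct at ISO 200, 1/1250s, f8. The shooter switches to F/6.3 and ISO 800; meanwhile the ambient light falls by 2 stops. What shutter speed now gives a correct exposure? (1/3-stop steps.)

Scene light: 2 stops darker.
Aperture: f/8 → f/7.1 → f/6.3 — 2/3 stop wider (brighter).
ISO: 200 → 250 → 320 → 400 → 500 → 640 → 800 — 2 stops higher (brighter).
Net so far: 2/3 stop brighter. Shutter speed: 1/1250 → 1/1600 → 1/2000.

1/2000s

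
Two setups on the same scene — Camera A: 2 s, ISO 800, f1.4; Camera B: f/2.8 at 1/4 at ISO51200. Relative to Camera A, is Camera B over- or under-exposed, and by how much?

1 stop brighter

Aperture: f/1.4 → f/2 → f/2.8 — 2 stops smaller aperture (darker).
Shutter speed: 2 → 1 → 1/2 → 1/4 — 3 stops shorter (darker).
ISO: 800 → 1600 → 3200 → 6400 → 12800 → 25600 → 51200 — 6 stops higher (brighter).
Net: −2 −3 +6 = +1 stop.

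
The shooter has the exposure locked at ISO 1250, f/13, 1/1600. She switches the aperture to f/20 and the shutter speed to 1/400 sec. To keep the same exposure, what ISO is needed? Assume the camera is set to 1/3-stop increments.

ISO 800

Aperture: f/13 → f/14 → f/16 → f/18 → f/20 — 1 1/3 stops narrower (darker).
Shutter speed: 1/1600 → 1/1250 → 1/1000 → 1/800 → 1/640 → 1/500 → 1/400 — 2 stops slower (brighter).
Net change so far: 2/3 stop brighter. Offset with the ISO: 1250 → 1000 → 800.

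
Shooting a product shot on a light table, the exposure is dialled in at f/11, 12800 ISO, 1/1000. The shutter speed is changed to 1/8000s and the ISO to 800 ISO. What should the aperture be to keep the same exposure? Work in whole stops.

Shutter speed: 1/1000 → 1/2000 → 1/4000 → 1/8000 — 3 stops faster (darker).
ISO: 12800 → 6400 → 3200 → 1600 → 800 — 4 stops dropped (darker).
Net change so far: 7 stops darker. Offset with the aperture: f/11 → f/8 → f/5.6 → f/4 → f/2.8 → f/2 → f/1.4 → f/1.0.

f/1.0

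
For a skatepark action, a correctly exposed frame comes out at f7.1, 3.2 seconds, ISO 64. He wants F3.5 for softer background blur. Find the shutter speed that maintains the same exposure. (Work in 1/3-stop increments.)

Aperture: f/7.1 → f/6.3 → f/5.6 → f/5 → f/4.5 → f/4 → f/3.5 — 2 stops opened up (brighter).
Need 2 stops darker from the shutter speed: 3.2 → 2.5 → 2 → 1.6 → 1.3 → 1 → 0.8.

0.8 s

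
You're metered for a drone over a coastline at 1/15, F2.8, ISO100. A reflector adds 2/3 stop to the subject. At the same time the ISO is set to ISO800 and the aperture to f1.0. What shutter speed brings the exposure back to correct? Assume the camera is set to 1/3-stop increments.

1/1600s

Scene light: 2/3 stop brighter.
ISO: 100 → 125 → 160 → 200 → 250 → 320 → 400 → 500 → 640 → 800 — 3 stops raised (brighter).
Aperture: f/2.8 → f/2.5 → f/2.2 → f/2 → f/1.8 → f/1.6 → f/1.4 → f/1.2 → f/1.1 → f/1.0 — 3 stops opened up (brighter).
Net so far: 6 2/3 stops brighter. Shutter speed: 1/15 → 1/20 → 1/25 → 1/30 → 1/40 → 1/50 → 1/60 → 1/80 → 1/100 → 1/125 → 1/160 → 1/200 → 1/250 → 1/320 → 1/400 → 1/500 → 1/640 → 1/800 → 1/1000 → 1/1250 → 1/1600.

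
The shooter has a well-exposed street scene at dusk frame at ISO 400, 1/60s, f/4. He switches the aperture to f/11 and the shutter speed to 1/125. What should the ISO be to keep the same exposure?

ISO 6400

Aperture: f/4 → f/5.6 → f/8 → f/11 — 3 stops narrower (darker).
Shutter speed: 1/60 → 1/125 — 1 stop shorter (darker).
Net change so far: 4 stops darker. Offset with the ISO: 400 → 800 → 1600 → 3200 → 6400.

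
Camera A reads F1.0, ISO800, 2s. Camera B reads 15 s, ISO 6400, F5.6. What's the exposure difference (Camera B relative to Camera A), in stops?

1 stop brighter

Aperture: f/1.0 → f/1.4 → f/2 → f/2.8 → f/4 → f/5.6 — 5 stops smaller aperture (darker).
Shutter speed: 2 → 4 → 8 → 15 — 3 stops longer (brighter).
ISO: 800 → 1600 → 3200 → 6400 — 3 stops higher (brighter).
Net: −5 +3 +3 = +1 stop.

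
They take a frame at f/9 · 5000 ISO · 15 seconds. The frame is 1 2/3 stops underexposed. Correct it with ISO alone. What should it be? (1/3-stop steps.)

Underexposed by 1 2/3 stops → need 1 2/3 stops brighter.
ISO: 5000 → 6400 → 8000 → 10000 → 12800 → 16000.

ISO 16000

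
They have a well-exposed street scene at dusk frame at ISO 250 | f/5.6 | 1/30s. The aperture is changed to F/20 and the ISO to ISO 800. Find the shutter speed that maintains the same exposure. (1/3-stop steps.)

1/8s

Aperture: f/5.6 → f/6.3 → f/7.1 → f/8 → f/9 → f/10 → f/11 → f/13 → f/14 → f/16 → f/18 → f/20 — 3 2/3 stops narrower (darker).
ISO: 250 → 320 → 400 → 500 → 640 → 800 — 1 2/3 stops raised (brighter).
Net change so far: 2 stops darker. Offset with the shutter speed: 1/30 → 1/25 → 1/20 → 1/15 → 1/13 → 1/10 → 1/8.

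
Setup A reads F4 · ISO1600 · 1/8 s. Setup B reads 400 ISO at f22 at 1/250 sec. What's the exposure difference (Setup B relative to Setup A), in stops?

12 stops darker

Aperture: f/4 → f/5.6 → f/8 → f/11 → f/16 → f/22 — 5 stops narrower (darker).
Shutter speed: 1/8 → 1/15 → 1/30 → 1/60 → 1/125 → 1/250 — 5 stops faster (darker).
ISO: 1600 → 800 → 400 — 2 stops lower (darker).
Net: −5 −5 −2 = −12 stops.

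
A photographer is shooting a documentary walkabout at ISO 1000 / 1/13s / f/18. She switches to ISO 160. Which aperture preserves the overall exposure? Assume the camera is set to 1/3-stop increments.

ISO: 1000 → 800 → 640 → 500 → 400 → 320 → 250 → 200 → 160 — 2 2/3 stops dropped (darker).
Need 2 2/3 stops brighter from the aperture: f/18 → f/16 → f/14 → f/13 → f/11 → f/10 → f/9 → f/8 → f/7.1.

f/7.1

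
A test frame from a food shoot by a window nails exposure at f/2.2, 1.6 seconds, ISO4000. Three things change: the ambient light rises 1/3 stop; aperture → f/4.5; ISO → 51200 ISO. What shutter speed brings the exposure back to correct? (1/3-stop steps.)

Scene light: 1/3 stop brighter.
Aperture: f/2.2 → f/2.5 → f/2.8 → f/3.2 → f/3.5 → f/4 → f/4.5 — 2 stops stopped down (darker).
ISO: 4000 → 5000 → 6400 → 8000 → 10000 → 12800 → 16000 → 20000 → 25600 → 32000 → 40000 → 51200 — 3 2/3 stops raised (brighter).
Net so far: 2 stops brighter. Shutter speed: 1.6 → 1.3 → 1 → 0.8 → 0.6 → 0.5 → 0.4.

0.4 s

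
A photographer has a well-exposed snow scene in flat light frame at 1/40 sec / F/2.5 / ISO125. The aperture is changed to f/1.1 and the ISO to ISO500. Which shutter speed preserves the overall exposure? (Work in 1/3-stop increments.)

Aperture: f/2.5 → f/2.2 → f/2 → f/1.8 → f/1.6 → f/1.4 → f/1.2 → f/1.1 — 2 1/3 stops larger aperture (brighter).
ISO: 125 → 160 → 200 → 250 → 320 → 400 → 500 — 2 stops higher (brighter).
Net change so far: 4 1/3 stops brighter. Offset with the shutter speed: 1/40 → 1/50 → 1/60 → 1/80 → 1/100 → 1/125 → 1/160 → 1/200 → 1/250 → 1/320 → 1/400 → 1/500 → 1/640 → 1/800.

1/800s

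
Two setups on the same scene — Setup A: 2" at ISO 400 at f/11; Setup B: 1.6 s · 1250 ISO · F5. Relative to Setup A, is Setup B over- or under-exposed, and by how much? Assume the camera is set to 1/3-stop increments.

3 2/3 stops brighter

Aperture: f/11 → f/10 → f/9 → f/8 → f/7.1 → f/6.3 → f/5.6 → f/5 — 2 1/3 stops opened up (brighter).
Shutter speed: 2 → 1.6 — 1/3 stop shorter (darker).
ISO: 400 → 500 → 640 → 800 → 1000 → 1250 — 1 2/3 stops higher (brighter).
Net: +2 1/3 −1/3 +1 2/3 = +3 2/3 stops.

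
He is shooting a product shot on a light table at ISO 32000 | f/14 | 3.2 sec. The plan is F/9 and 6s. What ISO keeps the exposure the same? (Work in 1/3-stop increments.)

Aperture: f/14 → f/13 → f/11 → f/10 → f/9 — 1 1/3 stops larger aperture (brighter).
Shutter speed: 3.2 → 4 → 5 → 6 — 1 stop slower (brighter).
Net change so far: 2 1/3 stops brighter. Offset with the ISO: 32000 → 25600 → 20000 → 16000 → 12800 → 10000 → 8000 → 6400.

ISO 6400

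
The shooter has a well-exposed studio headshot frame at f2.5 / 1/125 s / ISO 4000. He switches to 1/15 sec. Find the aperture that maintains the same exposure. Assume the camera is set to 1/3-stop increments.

f/7.1

Shutter speed: 1/125 → 1/100 → 1/80 → 1/60 → 1/50 → 1/40 → 1/30 → 1/25 → 1/20 → 1/15 — 3 stops longer (brighter).
Need 3 stops darker from the aperture: f/2.5 → f/2.8 → f/3.2 → f/3.5 → f/4 → f/4.5 → f/5 → f/5.6 → f/6.3 → f/7.1.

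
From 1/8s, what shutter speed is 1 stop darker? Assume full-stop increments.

Shutter speed: 1/8 → 1/15 — 1 stop faster (darker).

1/15s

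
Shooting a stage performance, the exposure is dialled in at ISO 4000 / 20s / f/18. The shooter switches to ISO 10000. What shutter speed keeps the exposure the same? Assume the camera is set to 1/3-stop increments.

8 s

ISO: 4000 → 5000 → 6400 → 8000 → 10000 — 1 1/3 stops raised (brighter).
Need 1 1/3 stops darker from the shutter speed: 20 → 15 → 13 → 10 → 8.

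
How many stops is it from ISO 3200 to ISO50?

3200 → 1600 → 800 → 400 → 200 → 100 → 50 — count the steps: 6 stops.

6 stops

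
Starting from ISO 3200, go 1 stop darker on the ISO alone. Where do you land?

ISO 1600

ISO: 3200 → 1600 — 1 stop lower (darker).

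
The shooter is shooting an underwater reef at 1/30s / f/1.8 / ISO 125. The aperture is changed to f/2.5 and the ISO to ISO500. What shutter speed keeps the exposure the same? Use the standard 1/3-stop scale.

1/60s

Aperture: f/1.8 → f/2 → f/2.2 → f/2.5 — 1 stop smaller aperture (darker).
ISO: 125 → 160 → 200 → 250 → 320 → 400 → 500 — 2 stops raised (brighter).
Net change so far: 1 stop brighter. Offset with the shutter speed: 1/30 → 1/40 → 1/50 → 1/60.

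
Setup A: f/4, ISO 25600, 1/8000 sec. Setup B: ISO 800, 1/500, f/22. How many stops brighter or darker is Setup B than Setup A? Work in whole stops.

Aperture: f/4 → f/5.6 → f/8 → f/11 → f/16 → f/22 — 5 stops narrower (darker).
Shutter speed: 1/8000 → 1/4000 → 1/2000 → 1/1000 → 1/500 — 4 stops longer (brighter).
ISO: 25600 → 12800 → 6400 → 3200 → 1600 → 800 — 5 stops lower (darker).
Net: −5 +4 −5 = −6 stops.

6 stops darker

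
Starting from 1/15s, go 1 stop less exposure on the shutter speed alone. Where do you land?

1/30s

Shutter speed: 1/15 → 1/30 — 1 stop faster (darker).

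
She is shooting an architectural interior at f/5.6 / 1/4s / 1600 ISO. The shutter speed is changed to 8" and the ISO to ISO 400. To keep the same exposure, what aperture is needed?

Shutter speed: 1/4 → 1/2 → 1 → 2 → 4 → 8 — 5 stops slower (brighter).
ISO: 1600 → 800 → 400 — 2 stops lower (darker).
Net change so far: 3 stops brighter. Offset with the aperture: f/5.6 → f/8 → f/11 → f/16.

f/16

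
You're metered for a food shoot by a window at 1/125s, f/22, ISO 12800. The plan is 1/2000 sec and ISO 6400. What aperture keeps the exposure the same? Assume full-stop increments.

Shutter speed: 1/125 → 1/250 → 1/500 → 1/1000 → 1/2000 — 4 stops faster (darker).
ISO: 12800 → 6400 — 1 stop lower (darker).
Net change so far: 5 stops darker. Offset with the aperture: f/22 → f/16 → f/11 → f/8 → f/5.6 → f/4.

f/4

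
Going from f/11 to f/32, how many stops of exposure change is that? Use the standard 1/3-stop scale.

3 stops

f/11 → f/13 → f/14 → f/16 → f/18 → f/20 → f/22 → f/25 → f/29 → f/32 — count the steps: 9 third-stops = 3 stops.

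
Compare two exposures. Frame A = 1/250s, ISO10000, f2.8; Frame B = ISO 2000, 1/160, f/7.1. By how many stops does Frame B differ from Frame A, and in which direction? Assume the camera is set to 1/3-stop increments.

4 1/3 stops darker

Aperture: f/2.8 → f/3.2 → f/3.5 → f/4 → f/4.5 → f/5 → f/5.6 → f/6.3 → f/7.1 — 2 2/3 stops stopped down (darker).
Shutter speed: 1/250 → 1/200 → 1/160 — 2/3 stop slower (brighter).
ISO: 10000 → 8000 → 6400 → 5000 → 4000 → 3200 → 2500 → 2000 — 2 1/3 stops lower (darker).
Net: −2 2/3 +2/3 −2 1/3 = −4 1/3 stops.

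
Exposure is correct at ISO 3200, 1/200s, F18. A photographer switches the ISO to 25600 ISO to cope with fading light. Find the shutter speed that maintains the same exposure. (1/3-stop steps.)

ISO: 3200 → 4000 → 5000 → 6400 → 8000 → 10000 → 12800 → 16000 → 20000 → 25600 — 3 stops raised (brighter).
Need 3 stops darker from the shutter speed: 1/200 → 1/250 → 1/320 → 1/400 → 1/500 → 1/640 → 1/800 → 1/1000 → 1/1250 → 1/1600.

1/1600s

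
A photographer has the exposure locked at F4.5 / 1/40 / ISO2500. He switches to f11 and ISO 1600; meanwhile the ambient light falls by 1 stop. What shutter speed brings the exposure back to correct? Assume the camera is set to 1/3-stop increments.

0.5 s

Scene light: 1 stop darker.
Aperture: f/4.5 → f/5 → f/5.6 → f/6.3 → f/7.1 → f/8 → f/9 → f/10 → f/11 — 2 2/3 stops smaller aperture (darker).
ISO: 2500 → 2000 → 1600 — 2/3 stop lower (darker).
Net so far: 4 1/3 stops darker. Shutter speed: 1/40 → 1/30 → 1/25 → 1/20 → 1/15 → 1/13 → 1/10 → 1/8 → 1/6 → 1/5 → 1/4 → 0.3 → 0.4 → 0.5.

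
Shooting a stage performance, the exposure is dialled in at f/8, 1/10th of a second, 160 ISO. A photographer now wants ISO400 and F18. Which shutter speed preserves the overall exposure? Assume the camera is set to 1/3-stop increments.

ISO: 160 → 200 → 250 → 320 → 400 — 1 1/3 stops raised (brighter).
Aperture: f/8 → f/9 → f/10 → f/11 → f/13 → f/14 → f/16 → f/18 — 2 1/3 stops smaller aperture (darker).
Net change so far: 1 stop darker. Offset with the shutter speed: 1/10 → 1/8 → 1/6 → 1/5.

1/5s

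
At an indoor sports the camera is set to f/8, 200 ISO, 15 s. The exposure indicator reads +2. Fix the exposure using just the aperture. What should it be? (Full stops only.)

Overexposed by 2 stops → need 2 stops darker.
Aperture: f/8 → f/11 → f/16.

f/16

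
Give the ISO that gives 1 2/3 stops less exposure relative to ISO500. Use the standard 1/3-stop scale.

ISO 160

ISO: 500 → 400 → 320 → 250 → 200 → 160 — 1 2/3 stops lower (darker).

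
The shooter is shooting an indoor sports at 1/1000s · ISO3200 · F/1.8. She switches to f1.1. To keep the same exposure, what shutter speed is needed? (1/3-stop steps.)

1/2500s

Aperture: f/1.8 → f/1.6 → f/1.4 → f/1.2 → f/1.1 — 1 1/3 stops larger aperture (brighter).
Need 1 1/3 stops darker from the shutter speed: 1/1000 → 1/1250 → 1/1600 → 1/2000 → 1/2500.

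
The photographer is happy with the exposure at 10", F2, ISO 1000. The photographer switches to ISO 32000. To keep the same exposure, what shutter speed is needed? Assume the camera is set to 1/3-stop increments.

0.3 s

ISO: 1000 → 1250 → 1600 → 2000 → 2500 → 3200 → 4000 → 5000 → 6400 → 8000 → 10000 → 12800 → 16000 → 20000 → 25600 → 32000 — 5 stops raised (brighter).
Need 5 stops darker from the shutter speed: 10 → 8 → 6 → 5 → 4 → 3.2 → 2.5 → 2 → 1.6 → 1.3 → 1 → 0.8 → 0.6 → 0.5 → 0.4 → 0.3.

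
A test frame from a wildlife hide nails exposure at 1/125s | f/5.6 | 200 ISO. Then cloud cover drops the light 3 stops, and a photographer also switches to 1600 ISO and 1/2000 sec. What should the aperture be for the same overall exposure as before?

f/1.4

Scene light: 3 stops darker.
ISO: 200 → 400 → 800 → 1600 — 3 stops higher (brighter).
Shutter speed: 1/125 → 1/250 → 1/500 → 1/1000 → 1/2000 — 4 stops shorter (darker).
Net so far: 4 stops darker. Aperture: f/5.6 → f/4 → f/2.8 → f/2 → f/1.4.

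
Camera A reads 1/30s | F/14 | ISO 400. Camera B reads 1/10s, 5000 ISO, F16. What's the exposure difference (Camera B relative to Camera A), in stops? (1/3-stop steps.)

5 stops brighter

Aperture: f/14 → f/16 — 1/3 stop stopped down (darker).
Shutter speed: 1/30 → 1/25 → 1/20 → 1/15 → 1/13 → 1/10 — 1 2/3 stops longer (brighter).
ISO: 400 → 500 → 640 → 800 → 1000 → 1250 → 1600 → 2000 → 2500 → 3200 → 4000 → 5000 — 3 2/3 stops raised (brighter).
Net: −1/3 +1 2/3 +3 2/3 = +5 stops.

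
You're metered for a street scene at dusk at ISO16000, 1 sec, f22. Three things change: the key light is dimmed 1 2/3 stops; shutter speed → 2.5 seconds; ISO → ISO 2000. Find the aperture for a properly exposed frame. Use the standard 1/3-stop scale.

f/7.1

Scene light: 1 2/3 stops darker.
Shutter speed: 1 → 1.3 → 1.6 → 2 → 2.5 — 1 1/3 stops slower (brighter).
ISO: 16000 → 12800 → 10000 → 8000 → 6400 → 5000 → 4000 → 3200 → 2500 → 2000 — 3 stops lower (darker).
Net so far: 3 1/3 stops darker. Aperture: f/22 → f/20 → f/18 → f/16 → f/14 → f/13 → f/11 → f/10 → f/9 → f/8 → f/7.1.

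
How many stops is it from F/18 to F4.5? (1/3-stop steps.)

4 stops

f/18 → f/16 → f/14 → f/13 → f/11 → f/10 → f/9 → f/8 → f/7.1 → f/6.3 → f/5.6 → f/5 → f/4.5 — count the steps: 12 third-stops = 4 stops.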